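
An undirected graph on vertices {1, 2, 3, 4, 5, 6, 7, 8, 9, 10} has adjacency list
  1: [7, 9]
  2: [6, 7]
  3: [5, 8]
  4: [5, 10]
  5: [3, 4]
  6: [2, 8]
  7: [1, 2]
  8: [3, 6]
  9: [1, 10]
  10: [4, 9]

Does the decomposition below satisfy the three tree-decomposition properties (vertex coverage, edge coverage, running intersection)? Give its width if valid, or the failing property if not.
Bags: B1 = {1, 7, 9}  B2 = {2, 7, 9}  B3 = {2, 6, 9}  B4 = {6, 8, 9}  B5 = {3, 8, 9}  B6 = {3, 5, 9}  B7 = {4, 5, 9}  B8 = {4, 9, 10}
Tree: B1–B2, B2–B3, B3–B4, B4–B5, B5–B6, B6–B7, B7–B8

Yes; width 2.

Vertex coverage: the bags together contain {1, 2, 3, 4, 5, 6, 7, 8, 9, 10}, the full vertex set. Edge coverage: each edge of G has both endpoints in at least one bag. Running intersection: for every vertex, the bags containing it form a connected subtree. All three properties hold, so this is a valid tree decomposition of width max|bag| − 1 = 2, and hence tw(G) ≤ 2.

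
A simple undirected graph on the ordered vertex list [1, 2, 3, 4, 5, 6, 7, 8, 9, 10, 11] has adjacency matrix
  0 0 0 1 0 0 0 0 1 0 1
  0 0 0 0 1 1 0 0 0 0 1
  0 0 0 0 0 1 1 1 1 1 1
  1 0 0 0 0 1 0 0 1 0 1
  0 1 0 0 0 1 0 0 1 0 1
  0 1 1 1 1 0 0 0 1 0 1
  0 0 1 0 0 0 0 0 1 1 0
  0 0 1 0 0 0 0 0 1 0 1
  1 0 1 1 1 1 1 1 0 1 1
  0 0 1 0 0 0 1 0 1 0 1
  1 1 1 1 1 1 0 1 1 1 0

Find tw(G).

3

A width-3 tree decomposition is:
Bags: B1 = {3, 7, 9, 10}  B2 = {3, 9, 10, 11}  B3 = {3, 6, 9, 11}  B4 = {5, 6, 9, 11}  B5 = {4, 6, 9, 11}  B6 = {1, 4, 9, 11}  B7 = {2, 5, 6, 11}  B8 = {3, 8, 9, 11}
Tree: B1–B2, B2–B3, B3–B4, B3–B5, B5–B6, B4–B7, B3–B8
The largest bag has 4 vertices, giving width 3; this decomposition certifies tw(G) ≤ 3. Conversely, {1, 4, 9, 11} is a clique of size 4, and the vertices of any clique must share a bag in every tree decomposition; so some bag has ≥ 4 vertices and tw(G) ≥ 3. Combining the bounds, tw(G) = 3.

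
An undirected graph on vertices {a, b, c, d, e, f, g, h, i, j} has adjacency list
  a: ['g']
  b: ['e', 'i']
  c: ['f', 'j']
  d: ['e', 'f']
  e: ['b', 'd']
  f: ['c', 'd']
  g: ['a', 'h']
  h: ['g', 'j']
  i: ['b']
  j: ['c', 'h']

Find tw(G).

1

A width-1 tree decomposition is:
Bags: B1 = {b, i}  B2 = {b, e}  B3 = {d, e}  B4 = {d, f}  B5 = {c, f}  B6 = {c, j}  B7 = {h, j}  B8 = {g, h}  B9 = {a, g}
Tree: B1–B2, B2–B3, B3–B4, B4–B5, B5–B6, B6–B7, B7–B8, B8–B9
Each bag holds 2 vertices, so the decomposition has width 1, which upper-bounds the treewidth. Since G has at least one edge (e.g. i–b), it is not an edgeless graph, so tw(G) ≥ 1. The upper and lower bounds meet at 1, so that is the treewidth.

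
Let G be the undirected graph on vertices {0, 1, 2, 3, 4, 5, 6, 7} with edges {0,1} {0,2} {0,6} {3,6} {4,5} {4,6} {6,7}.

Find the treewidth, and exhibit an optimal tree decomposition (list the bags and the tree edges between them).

Every bag has size at most 2, so the width is 2 − 1 = 1 and tw(G) ≤ 1. Any graph with an edge has treewidth ≥ 1, and G has the edge 6–3. Hence tw(G) = 1 exactly.

Treewidth 1.
One optimal decomposition is:
Bags: B1 = {3, 6}  B2 = {4, 6}  B3 = {0, 6}  B4 = {4, 5}  B5 = {6, 7}  B6 = {0, 2}  B7 = {0, 1}
Tree: B1–B2, B2–B3, B2–B4, B1–B5, B3–B6, B6–B7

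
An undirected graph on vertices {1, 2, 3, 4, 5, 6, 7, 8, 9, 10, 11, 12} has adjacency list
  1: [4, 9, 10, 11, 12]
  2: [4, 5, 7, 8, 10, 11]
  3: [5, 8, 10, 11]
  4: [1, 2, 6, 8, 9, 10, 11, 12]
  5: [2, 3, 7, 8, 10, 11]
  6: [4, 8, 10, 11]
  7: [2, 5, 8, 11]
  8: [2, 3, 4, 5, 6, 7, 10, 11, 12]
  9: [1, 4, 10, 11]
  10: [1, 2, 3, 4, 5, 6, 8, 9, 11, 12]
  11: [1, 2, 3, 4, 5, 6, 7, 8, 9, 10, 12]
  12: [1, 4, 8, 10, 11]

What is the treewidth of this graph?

4

A width-4 tree decomposition is:
Bags: B1 = {2, 5, 7, 8, 11}  B2 = {2, 5, 8, 10, 11}  B3 = {2, 4, 8, 10, 11}  B4 = {4, 8, 10, 11, 12}  B5 = {1, 4, 10, 11, 12}  B6 = {1, 4, 9, 10, 11}  B7 = {4, 6, 8, 10, 11}  B8 = {3, 5, 8, 10, 11}
Tree: B1–B2, B2–B3, B3–B4, B4–B5, B5–B6, B3–B7, B2–B8
Each bag holds 5 vertices, so the decomposition has width 4, which upper-bounds the treewidth. For the lower bound, the 5 vertices {3, 5, 8, 10, 11} are pairwise adjacent, and any tree decomposition puts a clique entirely inside one bag — forcing width ≥ 4. Hence tw(G) = 4 exactly.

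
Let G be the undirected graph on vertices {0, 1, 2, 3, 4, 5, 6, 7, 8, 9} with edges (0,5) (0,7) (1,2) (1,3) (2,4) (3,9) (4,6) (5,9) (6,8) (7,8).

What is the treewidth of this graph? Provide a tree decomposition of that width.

Each bag holds 3 vertices, so the decomposition has width 2, which upper-bounds the treewidth. For the lower bound, G contains the cycle 6–4–2–1–3–9–5–0–7–8–6, so G is not a forest; only forests have treewidth ≤ 1, hence tw(G) ≥ 2. Combining the bounds, tw(G) = 2.

Treewidth 2.
Bags: B1 = {2, 4, 6}  B2 = {1, 2, 6}  B3 = {1, 3, 6}  B4 = {3, 6, 9}  B5 = {5, 6, 9}  B6 = {0, 5, 6}  B7 = {0, 6, 7}  B8 = {6, 7, 8}
Tree: B1–B2, B2–B3, B3–B4, B4–B5, B5–B6, B6–B7, B7–B8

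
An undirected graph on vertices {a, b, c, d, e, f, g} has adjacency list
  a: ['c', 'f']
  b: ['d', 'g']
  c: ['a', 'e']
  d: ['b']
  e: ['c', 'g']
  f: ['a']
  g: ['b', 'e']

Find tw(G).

1

A width-1 tree decomposition is:
Bags: B1 = {b, d}  B2 = {b, g}  B3 = {e, g}  B4 = {c, e}  B5 = {a, c}  B6 = {a, f}
Tree: B1–B2, B2–B3, B3–B4, B4–B5, B5–B6
Each bag holds 2 vertices, so the decomposition has width 1, which upper-bounds the treewidth. Any graph with an edge has treewidth ≥ 1, and G has the edge d–b. The upper and lower bounds meet at 1, so that is the treewidth.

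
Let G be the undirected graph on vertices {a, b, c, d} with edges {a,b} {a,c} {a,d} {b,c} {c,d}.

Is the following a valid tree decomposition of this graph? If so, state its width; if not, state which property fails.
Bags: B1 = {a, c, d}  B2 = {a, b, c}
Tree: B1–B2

Vertex coverage: the bags together contain {a, b, c, d}, the full vertex set. Edge coverage: each edge of G has both endpoints in at least one bag. Running intersection: for every vertex, the bags containing it form a connected subtree. All three properties hold, so this is a valid tree decomposition of width max|bag| − 1 = 2, and hence tw(G) ≤ 2.

Yes; width 2.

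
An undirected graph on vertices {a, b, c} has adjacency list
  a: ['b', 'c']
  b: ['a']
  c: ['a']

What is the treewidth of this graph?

A width-1 tree decomposition is:
Bags: B1 = {a, c}  B2 = {a, b}
Tree: B1–B2
Each bag holds 2 vertices, so the decomposition has width 1, which upper-bounds the treewidth. Since G has at least one edge (e.g. c–a), it is not an edgeless graph, so tw(G) ≥ 1. Therefore the treewidth is 1.

1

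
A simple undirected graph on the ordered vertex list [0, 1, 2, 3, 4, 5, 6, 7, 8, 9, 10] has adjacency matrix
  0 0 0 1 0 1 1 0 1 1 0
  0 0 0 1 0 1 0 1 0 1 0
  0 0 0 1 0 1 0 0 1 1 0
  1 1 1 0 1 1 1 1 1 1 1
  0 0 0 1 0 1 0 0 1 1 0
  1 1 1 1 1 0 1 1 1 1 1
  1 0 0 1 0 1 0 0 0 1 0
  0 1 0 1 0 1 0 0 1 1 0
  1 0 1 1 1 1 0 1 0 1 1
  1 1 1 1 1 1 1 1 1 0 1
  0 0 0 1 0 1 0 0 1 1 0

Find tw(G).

A width-4 tree decomposition is:
Bags: B1 = {3, 4, 5, 8, 9}  B2 = {0, 3, 5, 8, 9}  B3 = {2, 3, 5, 8, 9}  B4 = {0, 3, 5, 6, 9}  B5 = {3, 5, 7, 8, 9}  B6 = {1, 3, 5, 7, 9}  B7 = {3, 5, 8, 9, 10}
Tree: B1–B2, B1–B3, B2–B4, B3–B5, B5–B6, B1–B7
The largest bag has 5 vertices, giving width 4; this decomposition certifies tw(G) ≤ 4. Conversely, {0, 3, 5, 8, 9} is a clique of size 5, and the vertices of any clique must share a bag in every tree decomposition; so some bag has ≥ 5 vertices and tw(G) ≥ 4. Hence tw(G) = 4 exactly.

4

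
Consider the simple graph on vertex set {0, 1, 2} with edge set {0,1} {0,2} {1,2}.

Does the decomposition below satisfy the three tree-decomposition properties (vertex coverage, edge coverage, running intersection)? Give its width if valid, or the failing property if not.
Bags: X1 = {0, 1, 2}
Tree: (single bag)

Vertex coverage: the bags together contain {0, 1, 2}, the full vertex set. Edge coverage: each edge of G has both endpoints in at least one bag. Running intersection: for every vertex, the bags containing it form a connected subtree. All three properties hold, so this is a valid tree decomposition of width max|bag| − 1 = 2, and hence tw(G) ≤ 2.

Yes; width 2.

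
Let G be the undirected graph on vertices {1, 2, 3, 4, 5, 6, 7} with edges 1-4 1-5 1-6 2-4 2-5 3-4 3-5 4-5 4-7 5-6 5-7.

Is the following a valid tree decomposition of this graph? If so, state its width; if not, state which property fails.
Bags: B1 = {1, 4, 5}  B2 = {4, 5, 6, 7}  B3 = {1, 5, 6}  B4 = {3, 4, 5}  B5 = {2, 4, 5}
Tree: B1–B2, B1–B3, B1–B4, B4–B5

A tree decomposition must satisfy three properties: every vertex lies in some bag; for every edge, both endpoints lie together in some bag; and for every vertex, the bags containing it form a connected subtree. Here bags containing vertex 6 are not connected in the tree, so the decomposition is invalid.

No — bags containing vertex 6 are not connected in the tree.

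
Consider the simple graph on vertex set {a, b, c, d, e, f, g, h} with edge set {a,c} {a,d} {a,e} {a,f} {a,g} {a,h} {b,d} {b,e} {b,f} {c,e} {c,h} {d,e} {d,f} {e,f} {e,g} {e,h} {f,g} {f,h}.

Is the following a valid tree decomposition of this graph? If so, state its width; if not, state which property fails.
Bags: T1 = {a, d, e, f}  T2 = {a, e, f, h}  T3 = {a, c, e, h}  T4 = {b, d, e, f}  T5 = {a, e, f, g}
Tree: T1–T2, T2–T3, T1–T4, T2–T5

Yes; width 3.

Checking the three conditions: (i) the bags cover all of {a, b, c, d, e, f, g, h}; (ii) for each edge, some bag contains both endpoints; (iii) the bags containing any fixed vertex form a subtree. All hold, so the decomposition is valid with width 4 − 1 = 3.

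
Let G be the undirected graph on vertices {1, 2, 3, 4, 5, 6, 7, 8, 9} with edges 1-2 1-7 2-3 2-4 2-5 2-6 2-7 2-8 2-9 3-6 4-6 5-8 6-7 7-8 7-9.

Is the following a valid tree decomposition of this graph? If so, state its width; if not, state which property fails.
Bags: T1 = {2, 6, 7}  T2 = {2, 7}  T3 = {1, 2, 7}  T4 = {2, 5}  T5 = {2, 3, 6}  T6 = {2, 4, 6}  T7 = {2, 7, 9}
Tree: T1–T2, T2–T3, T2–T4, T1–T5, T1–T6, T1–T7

A tree decomposition must satisfy three properties: every vertex lies in some bag; for every edge, both endpoints lie together in some bag; and for every vertex, the bags containing it form a connected subtree. Here vertex 8 appears in no bag, so the decomposition is invalid.

No — vertex 8 appears in no bag.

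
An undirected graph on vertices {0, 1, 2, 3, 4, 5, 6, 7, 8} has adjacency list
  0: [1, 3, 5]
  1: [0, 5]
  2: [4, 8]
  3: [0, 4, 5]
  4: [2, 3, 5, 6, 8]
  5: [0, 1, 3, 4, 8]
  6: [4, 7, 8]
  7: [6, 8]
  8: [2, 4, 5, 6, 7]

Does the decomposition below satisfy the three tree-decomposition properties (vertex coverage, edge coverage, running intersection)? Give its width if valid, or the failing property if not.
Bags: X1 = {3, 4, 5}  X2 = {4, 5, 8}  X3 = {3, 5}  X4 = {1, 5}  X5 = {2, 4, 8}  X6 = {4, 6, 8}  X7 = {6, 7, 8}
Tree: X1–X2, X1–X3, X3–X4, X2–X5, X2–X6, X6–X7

No — vertex 0 appears in no bag.

A tree decomposition must satisfy three properties: every vertex lies in some bag; for every edge, both endpoints lie together in some bag; and for every vertex, the bags containing it form a connected subtree. Here vertex 0 appears in no bag, so the decomposition is invalid.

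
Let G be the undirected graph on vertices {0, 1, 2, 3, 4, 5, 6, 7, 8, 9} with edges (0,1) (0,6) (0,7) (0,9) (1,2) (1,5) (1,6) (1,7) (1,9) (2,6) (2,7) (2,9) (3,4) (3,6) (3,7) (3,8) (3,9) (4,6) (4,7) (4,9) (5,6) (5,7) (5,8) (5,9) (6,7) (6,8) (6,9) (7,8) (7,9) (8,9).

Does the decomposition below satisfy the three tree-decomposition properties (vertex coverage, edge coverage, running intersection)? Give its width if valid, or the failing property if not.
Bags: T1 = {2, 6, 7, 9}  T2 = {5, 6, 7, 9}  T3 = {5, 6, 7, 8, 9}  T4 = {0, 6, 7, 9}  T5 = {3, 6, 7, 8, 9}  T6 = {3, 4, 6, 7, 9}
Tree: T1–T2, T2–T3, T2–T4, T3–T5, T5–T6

No — vertex 1 appears in no bag.

A tree decomposition must satisfy three properties: every vertex lies in some bag; for every edge, both endpoints lie together in some bag; and for every vertex, the bags containing it form a connected subtree. Here vertex 1 appears in no bag, so the decomposition is invalid.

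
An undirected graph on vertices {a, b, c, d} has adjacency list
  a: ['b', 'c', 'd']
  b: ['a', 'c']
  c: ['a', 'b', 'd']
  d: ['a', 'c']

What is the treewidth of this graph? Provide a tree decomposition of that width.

Treewidth 2.
One optimal decomposition is:
Bags: B1 = {a, c, d}  B2 = {a, b, c}
Tree: B1–B2

The largest bag has 3 vertices, giving width 2; this decomposition certifies tw(G) ≤ 2. Conversely, {a, c, d} is a clique of size 3, and the vertices of any clique must share a bag in every tree decomposition; so some bag has ≥ 3 vertices and tw(G) ≥ 2. The upper and lower bounds meet at 2, so that is the treewidth.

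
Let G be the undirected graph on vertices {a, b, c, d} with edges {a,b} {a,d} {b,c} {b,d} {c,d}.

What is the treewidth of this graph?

A width-2 tree decomposition is:
Bags: B1 = {a, b, d}  B2 = {b, c, d}
Tree: B1–B2
Each bag holds 3 vertices, so the decomposition has width 2, which upper-bounds the treewidth. For the lower bound, the 3 vertices {b, c, d} are pairwise adjacent, and any tree decomposition puts a clique entirely inside one bag — forcing width ≥ 2. Hence tw(G) = 2 exactly.

2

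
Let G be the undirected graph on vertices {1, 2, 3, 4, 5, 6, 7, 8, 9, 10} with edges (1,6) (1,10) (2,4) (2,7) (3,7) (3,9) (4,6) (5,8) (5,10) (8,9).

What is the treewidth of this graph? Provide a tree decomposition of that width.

The largest bag has 3 vertices, giving width 2; this decomposition certifies tw(G) ≤ 2. Since 7–3–9–8–5–10–1–6–4–2–7 is a cycle in G, G is not acyclic. Forests are exactly the graphs of treewidth ≤ 1, so tw(G) ≥ 2. Therefore the treewidth is 2.

Treewidth 2.
Bags: B1 = {3, 7, 9}  B2 = {7, 8, 9}  B3 = {5, 7, 8}  B4 = {5, 7, 10}  B5 = {1, 7, 10}  B6 = {1, 6, 7}  B7 = {4, 6, 7}  B8 = {2, 4, 7}
Tree: B1–B2, B2–B3, B3–B4, B4–B5, B5–B6, B6–B7, B7–B8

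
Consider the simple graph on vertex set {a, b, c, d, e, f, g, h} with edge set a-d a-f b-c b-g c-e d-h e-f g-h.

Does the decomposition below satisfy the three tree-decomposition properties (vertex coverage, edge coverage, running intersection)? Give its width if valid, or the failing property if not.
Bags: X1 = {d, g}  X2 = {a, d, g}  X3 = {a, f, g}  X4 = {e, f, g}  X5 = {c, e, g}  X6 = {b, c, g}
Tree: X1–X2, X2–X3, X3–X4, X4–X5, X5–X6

A tree decomposition must satisfy three properties: every vertex lies in some bag; for every edge, both endpoints lie together in some bag; and for every vertex, the bags containing it form a connected subtree. Here vertex h appears in no bag, so the decomposition is invalid.

No — vertex h appears in no bag.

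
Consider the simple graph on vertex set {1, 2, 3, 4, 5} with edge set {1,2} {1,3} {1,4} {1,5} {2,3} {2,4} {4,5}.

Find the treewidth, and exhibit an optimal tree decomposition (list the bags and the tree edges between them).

Treewidth 2.
Bags: B1 = {1, 2, 3}  B2 = {1, 2, 4}  B3 = {1, 4, 5}
Tree: B1–B2, B2–B3

The largest bag has 3 vertices, giving width 2; this decomposition certifies tw(G) ≤ 2. Conversely, {1, 2, 3} is a clique of size 3, and the vertices of any clique must share a bag in every tree decomposition; so some bag has ≥ 3 vertices and tw(G) ≥ 2. Combining the bounds, tw(G) = 2.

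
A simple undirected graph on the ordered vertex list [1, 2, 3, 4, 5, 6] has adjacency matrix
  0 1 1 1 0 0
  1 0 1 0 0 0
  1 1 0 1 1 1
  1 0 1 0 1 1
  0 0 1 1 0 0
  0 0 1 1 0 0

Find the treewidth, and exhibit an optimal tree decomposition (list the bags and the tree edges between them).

Every bag has size at most 3, so the width is 3 − 1 = 2 and tw(G) ≤ 2. On the other hand G contains the 3-clique {1, 2, 3}. A clique must lie in a single bag of any decomposition, so no decomposition can have width below 2. Combining the bounds, tw(G) = 2.

Treewidth 2.
One such decomposition:
Bags: B1 = {3, 4, 5}  B2 = {1, 3, 4}  B3 = {1, 2, 3}  B4 = {3, 4, 6}
Tree: B1–B2, B2–B3, B1–B4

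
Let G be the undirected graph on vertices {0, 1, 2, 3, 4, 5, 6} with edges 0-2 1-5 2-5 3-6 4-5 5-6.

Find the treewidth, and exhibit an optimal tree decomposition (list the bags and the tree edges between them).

Each bag holds 2 vertices, so the decomposition has width 1, which upper-bounds the treewidth. Since G has at least one edge (e.g. 6–3), it is not an edgeless graph, so tw(G) ≥ 1. The upper and lower bounds meet at 1, so that is the treewidth.

Treewidth 1.
Bags: B1 = {3, 6}  B2 = {5, 6}  B3 = {2, 5}  B4 = {1, 5}  B5 = {4, 5}  B6 = {0, 2}
Tree: B1–B2, B2–B3, B3–B4, B4–B5, B3–B6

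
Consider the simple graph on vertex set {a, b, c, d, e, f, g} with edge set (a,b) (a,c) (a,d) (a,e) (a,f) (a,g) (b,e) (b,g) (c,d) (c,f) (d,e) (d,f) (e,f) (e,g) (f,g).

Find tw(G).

A width-3 tree decomposition is:
Bags: B1 = {a, d, e, f}  B2 = {a, c, d, f}  B3 = {a, e, f, g}  B4 = {a, b, e, g}
Tree: B1–B2, B1–B3, B3–B4
Every bag has size at most 4, so the width is 4 − 1 = 3 and tw(G) ≤ 3. Conversely, {a, d, e, f} is a clique of size 4, and the vertices of any clique must share a bag in every tree decomposition; so some bag has ≥ 4 vertices and tw(G) ≥ 3. Hence tw(G) = 3 exactly.

3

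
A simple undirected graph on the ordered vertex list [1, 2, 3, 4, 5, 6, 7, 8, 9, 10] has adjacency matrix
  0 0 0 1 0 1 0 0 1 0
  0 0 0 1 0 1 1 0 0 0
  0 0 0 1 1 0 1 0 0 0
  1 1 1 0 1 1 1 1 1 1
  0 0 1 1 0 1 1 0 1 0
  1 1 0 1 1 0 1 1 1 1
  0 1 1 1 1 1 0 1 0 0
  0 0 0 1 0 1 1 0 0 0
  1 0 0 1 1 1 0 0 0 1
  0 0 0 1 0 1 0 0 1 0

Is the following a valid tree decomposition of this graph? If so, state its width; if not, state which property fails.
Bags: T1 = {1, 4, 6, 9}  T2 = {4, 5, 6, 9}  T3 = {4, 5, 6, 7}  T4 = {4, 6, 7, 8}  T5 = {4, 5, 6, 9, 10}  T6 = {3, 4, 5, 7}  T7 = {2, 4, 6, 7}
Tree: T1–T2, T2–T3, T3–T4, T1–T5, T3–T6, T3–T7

A tree decomposition must satisfy three properties: every vertex lies in some bag; for every edge, both endpoints lie together in some bag; and for every vertex, the bags containing it form a connected subtree. Here bags containing vertex 5 are not connected in the tree, so the decomposition is invalid.

No — bags containing vertex 5 are not connected in the tree.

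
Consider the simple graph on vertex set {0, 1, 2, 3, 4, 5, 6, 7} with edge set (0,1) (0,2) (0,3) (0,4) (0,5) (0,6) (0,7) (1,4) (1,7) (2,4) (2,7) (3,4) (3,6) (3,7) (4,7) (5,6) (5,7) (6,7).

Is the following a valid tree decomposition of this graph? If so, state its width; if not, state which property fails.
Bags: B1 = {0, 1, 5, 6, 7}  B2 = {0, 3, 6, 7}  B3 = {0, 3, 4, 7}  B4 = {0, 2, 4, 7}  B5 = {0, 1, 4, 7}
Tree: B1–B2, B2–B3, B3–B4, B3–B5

A tree decomposition must satisfy three properties: every vertex lies in some bag; for every edge, both endpoints lie together in some bag; and for every vertex, the bags containing it form a connected subtree. Here bags containing vertex 1 are not connected in the tree, so the decomposition is invalid.

No — bags containing vertex 1 are not connected in the tree.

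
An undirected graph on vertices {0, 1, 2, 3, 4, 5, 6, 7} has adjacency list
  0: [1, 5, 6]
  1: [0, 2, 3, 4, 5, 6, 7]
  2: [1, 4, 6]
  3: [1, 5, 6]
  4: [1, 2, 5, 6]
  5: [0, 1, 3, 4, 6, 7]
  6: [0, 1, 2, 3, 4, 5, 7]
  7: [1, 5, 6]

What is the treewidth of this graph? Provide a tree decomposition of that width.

Treewidth 3.
Bags: B1 = {0, 1, 5, 6}  B2 = {1, 4, 5, 6}  B3 = {1, 5, 6, 7}  B4 = {1, 2, 4, 6}  B5 = {1, 3, 5, 6}
Tree: B1–B2, B1–B3, B2–B4, B3–B5

Each bag holds 4 vertices, so the decomposition has width 3, which upper-bounds the treewidth. On the other hand G contains the 4-clique {1, 2, 4, 6}. A clique must lie in a single bag of any decomposition, so no decomposition can have width below 3. Combining the bounds, tw(G) = 3.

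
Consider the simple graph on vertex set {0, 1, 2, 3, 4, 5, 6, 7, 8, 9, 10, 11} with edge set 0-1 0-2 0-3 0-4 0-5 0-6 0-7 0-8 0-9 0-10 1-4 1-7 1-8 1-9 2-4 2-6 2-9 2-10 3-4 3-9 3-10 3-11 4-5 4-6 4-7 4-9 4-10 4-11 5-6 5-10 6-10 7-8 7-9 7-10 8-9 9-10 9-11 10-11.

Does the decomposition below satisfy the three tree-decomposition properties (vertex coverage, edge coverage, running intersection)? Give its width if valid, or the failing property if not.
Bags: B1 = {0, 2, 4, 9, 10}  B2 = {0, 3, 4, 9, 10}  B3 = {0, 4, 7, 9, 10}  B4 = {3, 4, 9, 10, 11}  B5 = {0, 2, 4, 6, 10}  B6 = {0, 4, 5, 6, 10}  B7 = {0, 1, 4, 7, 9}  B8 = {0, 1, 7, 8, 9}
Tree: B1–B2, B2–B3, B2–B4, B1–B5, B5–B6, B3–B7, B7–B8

Checking the three conditions: (i) the bags cover all of {0, 1, 2, 3, 4, 5, 6, 7, 8, 9, 10, 11}; (ii) for each edge, some bag contains both endpoints; (iii) the bags containing any fixed vertex form a subtree. All hold, so the decomposition is valid with width 5 − 1 = 4.

Yes; width 4.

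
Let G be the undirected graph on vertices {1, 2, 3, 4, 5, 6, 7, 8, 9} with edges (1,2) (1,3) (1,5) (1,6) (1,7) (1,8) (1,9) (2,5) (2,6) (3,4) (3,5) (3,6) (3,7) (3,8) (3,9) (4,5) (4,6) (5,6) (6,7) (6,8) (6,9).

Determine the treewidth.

3

A width-3 tree decomposition is:
Bags: B1 = {3, 4, 5, 6}  B2 = {1, 3, 5, 6}  B3 = {1, 3, 6, 9}  B4 = {1, 3, 6, 7}  B5 = {1, 2, 5, 6}  B6 = {1, 3, 6, 8}
Tree: B1–B2, B2–B3, B3–B4, B2–B5, B4–B6
The largest bag has 4 vertices, giving width 3; this decomposition certifies tw(G) ≤ 3. For the lower bound, the 4 vertices {1, 2, 5, 6} are pairwise adjacent, and any tree decomposition puts a clique entirely inside one bag — forcing width ≥ 3. Combining the bounds, tw(G) = 3.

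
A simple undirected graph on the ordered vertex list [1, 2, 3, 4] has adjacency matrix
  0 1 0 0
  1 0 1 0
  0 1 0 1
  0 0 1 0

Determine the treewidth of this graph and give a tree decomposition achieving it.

The largest bag has 2 vertices, giving width 1; this decomposition certifies tw(G) ≤ 1. G has an edge, so its treewidth is at least 1. Combining the bounds, tw(G) = 1.

Treewidth 1.
One such decomposition:
Bags: B1 = {2, 3}  B2 = {1, 2}  B3 = {3, 4}
Tree: B1–B2, B1–B3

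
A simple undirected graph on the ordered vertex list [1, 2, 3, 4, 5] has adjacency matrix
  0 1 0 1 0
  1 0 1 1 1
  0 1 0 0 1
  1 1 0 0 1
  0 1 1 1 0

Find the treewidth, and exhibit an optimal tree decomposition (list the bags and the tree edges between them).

Every bag has size at most 3, so the width is 3 − 1 = 2 and tw(G) ≤ 2. On the other hand G contains the 3-clique {2, 3, 5}. A clique must lie in a single bag of any decomposition, so no decomposition can have width below 2. Hence tw(G) = 2 exactly.

Treewidth 2.
One such decomposition:
Bags: B1 = {2, 4, 5}  B2 = {2, 3, 5}  B3 = {1, 2, 4}
Tree: B1–B2, B1–B3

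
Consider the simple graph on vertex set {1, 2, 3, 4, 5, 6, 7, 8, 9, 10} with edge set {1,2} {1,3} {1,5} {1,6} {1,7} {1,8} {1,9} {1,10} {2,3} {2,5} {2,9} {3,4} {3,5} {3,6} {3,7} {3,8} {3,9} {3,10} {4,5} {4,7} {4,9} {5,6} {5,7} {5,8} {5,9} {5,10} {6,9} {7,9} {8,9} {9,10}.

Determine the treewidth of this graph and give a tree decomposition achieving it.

The largest bag has 5 vertices, giving width 4; this decomposition certifies tw(G) ≤ 4. On the other hand G contains the 5-clique {1, 2, 3, 5, 9}. A clique must lie in a single bag of any decomposition, so no decomposition can have width below 4. Hence tw(G) = 4 exactly.

Treewidth 4.
One optimal decomposition is:
Bags: B1 = {1, 2, 3, 5, 9}  B2 = {1, 3, 5, 6, 9}  B3 = {1, 3, 5, 9, 10}  B4 = {1, 3, 5, 7, 9}  B5 = {3, 4, 5, 7, 9}  B6 = {1, 3, 5, 8, 9}
Tree: B1–B2, B2–B3, B1–B4, B4–B5, B4–B6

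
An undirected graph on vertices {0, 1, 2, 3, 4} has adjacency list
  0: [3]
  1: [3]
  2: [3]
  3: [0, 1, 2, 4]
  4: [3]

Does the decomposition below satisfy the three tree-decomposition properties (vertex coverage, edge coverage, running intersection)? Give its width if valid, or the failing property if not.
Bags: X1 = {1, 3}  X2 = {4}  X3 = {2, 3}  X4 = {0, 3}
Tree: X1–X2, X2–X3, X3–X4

No — edge (3,4) lies in no bag.

A tree decomposition must satisfy three properties: every vertex lies in some bag; for every edge, both endpoints lie together in some bag; and for every vertex, the bags containing it form a connected subtree. Here edge (3,4) lies in no bag, so the decomposition is invalid.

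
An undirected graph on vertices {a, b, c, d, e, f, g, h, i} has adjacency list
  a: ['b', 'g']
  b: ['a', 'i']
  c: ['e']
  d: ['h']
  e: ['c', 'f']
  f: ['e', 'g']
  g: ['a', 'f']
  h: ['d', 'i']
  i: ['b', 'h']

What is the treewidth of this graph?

A width-1 tree decomposition is:
Bags: B1 = {d, h}  B2 = {h, i}  B3 = {b, i}  B4 = {a, b}  B5 = {a, g}  B6 = {f, g}  B7 = {e, f}  B8 = {c, e}
Tree: B1–B2, B2–B3, B3–B4, B4–B5, B5–B6, B6–B7, B7–B8
The largest bag has 2 vertices, giving width 1; this decomposition certifies tw(G) ≤ 1. Any graph with an edge has treewidth ≥ 1, and G has the edge d–h. Hence tw(G) = 1 exactly.

1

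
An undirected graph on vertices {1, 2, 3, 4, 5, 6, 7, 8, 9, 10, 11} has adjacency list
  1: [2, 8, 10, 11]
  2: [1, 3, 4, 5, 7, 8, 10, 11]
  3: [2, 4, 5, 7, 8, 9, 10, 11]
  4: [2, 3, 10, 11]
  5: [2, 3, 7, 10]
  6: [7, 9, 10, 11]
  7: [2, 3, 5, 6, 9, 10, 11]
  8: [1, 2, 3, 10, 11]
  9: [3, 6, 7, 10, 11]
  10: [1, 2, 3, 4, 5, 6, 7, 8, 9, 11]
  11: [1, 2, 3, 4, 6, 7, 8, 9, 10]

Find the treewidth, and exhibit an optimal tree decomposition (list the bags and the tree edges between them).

Every bag has size at most 5, so the width is 5 − 1 = 4 and tw(G) ≤ 4. On the other hand G contains the 5-clique {3, 7, 9, 10, 11}. A clique must lie in a single bag of any decomposition, so no decomposition can have width below 4. The upper and lower bounds meet at 4, so that is the treewidth.

Treewidth 4.
One optimal decomposition is:
Bags: B1 = {6, 7, 9, 10, 11}  B2 = {3, 7, 9, 10, 11}  B3 = {2, 3, 7, 10, 11}  B4 = {2, 3, 8, 10, 11}  B5 = {1, 2, 8, 10, 11}  B6 = {2, 3, 4, 10, 11}  B7 = {2, 3, 5, 7, 10}
Tree: B1–B2, B2–B3, B3–B4, B4–B5, B4–B6, B3–B7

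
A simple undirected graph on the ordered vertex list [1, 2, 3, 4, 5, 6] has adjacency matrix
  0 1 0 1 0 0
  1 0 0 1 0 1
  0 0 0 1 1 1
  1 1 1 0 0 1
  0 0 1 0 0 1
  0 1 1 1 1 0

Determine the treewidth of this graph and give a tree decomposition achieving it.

Treewidth 2.
One optimal decomposition is:
Bags: B1 = {3, 5, 6}  B2 = {3, 4, 6}  B3 = {2, 4, 6}  B4 = {1, 2, 4}
Tree: B1–B2, B2–B3, B3–B4

The largest bag has 3 vertices, giving width 2; this decomposition certifies tw(G) ≤ 2. Conversely, {1, 2, 4} is a clique of size 3, and the vertices of any clique must share a bag in every tree decomposition; so some bag has ≥ 3 vertices and tw(G) ≥ 2. The upper and lower bounds meet at 2, so that is the treewidth.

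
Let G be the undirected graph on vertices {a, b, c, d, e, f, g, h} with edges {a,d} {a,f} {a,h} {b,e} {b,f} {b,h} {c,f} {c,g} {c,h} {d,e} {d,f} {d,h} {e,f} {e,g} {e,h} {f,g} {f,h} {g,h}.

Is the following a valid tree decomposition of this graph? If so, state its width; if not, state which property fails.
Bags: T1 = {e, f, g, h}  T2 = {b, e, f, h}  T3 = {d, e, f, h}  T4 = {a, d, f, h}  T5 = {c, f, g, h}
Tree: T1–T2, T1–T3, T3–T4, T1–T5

Yes; width 3.

Checking the three conditions: (i) the bags cover all of {a, b, c, d, e, f, g, h}; (ii) for each edge, some bag contains both endpoints; (iii) the bags containing any fixed vertex form a subtree. All hold, so the decomposition is valid with width 4 − 1 = 3.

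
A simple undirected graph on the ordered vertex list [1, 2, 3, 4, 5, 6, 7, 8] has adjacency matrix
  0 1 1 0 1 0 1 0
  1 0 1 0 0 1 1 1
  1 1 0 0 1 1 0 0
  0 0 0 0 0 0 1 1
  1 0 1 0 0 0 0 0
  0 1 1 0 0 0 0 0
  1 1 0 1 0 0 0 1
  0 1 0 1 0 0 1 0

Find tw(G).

A width-2 tree decomposition is:
Bags: B1 = {1, 2, 7}  B2 = {2, 7, 8}  B3 = {1, 2, 3}  B4 = {4, 7, 8}  B5 = {1, 3, 5}  B6 = {2, 3, 6}
Tree: B1–B2, B1–B3, B2–B4, B3–B5, B3–B6
Every bag has size at most 3, so the width is 3 − 1 = 2 and tw(G) ≤ 2. On the other hand G contains the 3-clique {2, 7, 8}. A clique must lie in a single bag of any decomposition, so no decomposition can have width below 2. Hence tw(G) = 2 exactly.

2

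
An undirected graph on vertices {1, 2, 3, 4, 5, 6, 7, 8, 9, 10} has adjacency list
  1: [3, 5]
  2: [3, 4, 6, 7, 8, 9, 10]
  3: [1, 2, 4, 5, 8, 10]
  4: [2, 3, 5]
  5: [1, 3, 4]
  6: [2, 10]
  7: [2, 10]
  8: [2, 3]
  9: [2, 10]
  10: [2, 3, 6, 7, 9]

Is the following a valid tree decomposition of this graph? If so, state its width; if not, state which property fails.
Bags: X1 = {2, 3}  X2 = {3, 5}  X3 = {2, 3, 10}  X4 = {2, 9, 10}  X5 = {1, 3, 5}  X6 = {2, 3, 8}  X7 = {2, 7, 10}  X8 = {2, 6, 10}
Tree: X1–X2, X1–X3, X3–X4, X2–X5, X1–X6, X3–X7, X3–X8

No — vertex 4 appears in no bag.

A tree decomposition must satisfy three properties: every vertex lies in some bag; for every edge, both endpoints lie together in some bag; and for every vertex, the bags containing it form a connected subtree. Here vertex 4 appears in no bag, so the decomposition is invalid.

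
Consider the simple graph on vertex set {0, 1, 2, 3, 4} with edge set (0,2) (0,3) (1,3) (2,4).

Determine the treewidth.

1

A width-1 tree decomposition is:
Bags: B1 = {0, 2}  B2 = {0, 3}  B3 = {1, 3}  B4 = {2, 4}
Tree: B1–B2, B2–B3, B1–B4
Every bag has size at most 2, so the width is 2 − 1 = 1 and tw(G) ≤ 1. G has an edge, so its treewidth is at least 1. Combining the bounds, tw(G) = 1.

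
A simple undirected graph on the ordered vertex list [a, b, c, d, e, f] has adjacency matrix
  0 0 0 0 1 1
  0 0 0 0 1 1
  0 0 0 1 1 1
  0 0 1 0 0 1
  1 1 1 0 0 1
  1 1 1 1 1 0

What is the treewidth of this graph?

A width-2 tree decomposition is:
Bags: B1 = {c, d, f}  B2 = {c, e, f}  B3 = {a, e, f}  B4 = {b, e, f}
Tree: B1–B2, B2–B3, B2–B4
Every bag has size at most 3, so the width is 3 − 1 = 2 and tw(G) ≤ 2. On the other hand G contains the 3-clique {c, d, f}. A clique must lie in a single bag of any decomposition, so no decomposition can have width below 2. Hence tw(G) = 2 exactly.

2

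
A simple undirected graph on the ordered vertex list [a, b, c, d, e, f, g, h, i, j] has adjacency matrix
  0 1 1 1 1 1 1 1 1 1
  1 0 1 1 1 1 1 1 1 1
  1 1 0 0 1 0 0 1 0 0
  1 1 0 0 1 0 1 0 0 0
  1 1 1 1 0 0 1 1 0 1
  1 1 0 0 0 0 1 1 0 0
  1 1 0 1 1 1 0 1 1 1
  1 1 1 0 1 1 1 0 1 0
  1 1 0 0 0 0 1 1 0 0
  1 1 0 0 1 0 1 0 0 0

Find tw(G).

4

A width-4 tree decomposition is:
Bags: B1 = {a, b, e, g, h}  B2 = {a, b, f, g, h}  B3 = {a, b, g, h, i}  B4 = {a, b, e, g, j}  B5 = {a, b, c, e, h}  B6 = {a, b, d, e, g}
Tree: B1–B2, B2–B3, B1–B4, B1–B5, B4–B6
The largest bag has 5 vertices, giving width 4; this decomposition certifies tw(G) ≤ 4. Conversely, {a, b, d, e, g} is a clique of size 5, and the vertices of any clique must share a bag in every tree decomposition; so some bag has ≥ 5 vertices and tw(G) ≥ 4. Therefore the treewidth is 4.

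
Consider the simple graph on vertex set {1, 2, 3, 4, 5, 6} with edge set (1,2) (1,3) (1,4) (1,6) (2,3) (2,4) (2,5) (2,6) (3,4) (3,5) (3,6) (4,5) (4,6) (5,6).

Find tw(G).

4

A width-4 tree decomposition is:
Bags: B1 = {2, 3, 4, 5, 6}  B2 = {1, 2, 3, 4, 6}
Tree: B1–B2
The largest bag has 5 vertices, giving width 4; this decomposition certifies tw(G) ≤ 4. On the other hand G contains the 5-clique {1, 2, 3, 4, 6}. A clique must lie in a single bag of any decomposition, so no decomposition can have width below 4. Hence tw(G) = 4 exactly.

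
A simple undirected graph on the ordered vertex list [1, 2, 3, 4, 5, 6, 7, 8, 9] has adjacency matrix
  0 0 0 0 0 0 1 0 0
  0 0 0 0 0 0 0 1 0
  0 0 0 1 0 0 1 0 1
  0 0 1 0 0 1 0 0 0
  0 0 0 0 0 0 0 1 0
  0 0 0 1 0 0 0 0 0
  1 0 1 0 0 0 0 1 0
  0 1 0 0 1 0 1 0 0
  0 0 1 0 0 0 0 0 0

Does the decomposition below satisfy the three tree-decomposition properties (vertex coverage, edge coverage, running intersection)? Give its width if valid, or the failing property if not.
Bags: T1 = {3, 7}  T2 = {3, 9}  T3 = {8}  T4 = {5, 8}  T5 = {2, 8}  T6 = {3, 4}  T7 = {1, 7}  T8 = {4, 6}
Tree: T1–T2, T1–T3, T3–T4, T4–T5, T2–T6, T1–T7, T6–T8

No — edge (7,8) lies in no bag.

A tree decomposition must satisfy three properties: every vertex lies in some bag; for every edge, both endpoints lie together in some bag; and for every vertex, the bags containing it form a connected subtree. Here edge (7,8) lies in no bag, so the decomposition is invalid.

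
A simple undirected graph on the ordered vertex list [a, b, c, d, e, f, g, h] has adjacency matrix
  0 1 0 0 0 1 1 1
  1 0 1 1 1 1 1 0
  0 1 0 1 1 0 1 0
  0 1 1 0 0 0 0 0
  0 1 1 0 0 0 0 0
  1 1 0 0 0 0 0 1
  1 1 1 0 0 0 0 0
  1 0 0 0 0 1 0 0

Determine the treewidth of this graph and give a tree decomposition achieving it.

Treewidth 2.
Bags: B1 = {b, c, g}  B2 = {b, c, d}  B3 = {a, b, g}  B4 = {a, b, f}  B5 = {b, c, e}  B6 = {a, f, h}
Tree: B1–B2, B1–B3, B3–B4, B2–B5, B4–B6

Each bag holds 3 vertices, so the decomposition has width 2, which upper-bounds the treewidth. On the other hand G contains the 3-clique {a, f, h}. A clique must lie in a single bag of any decomposition, so no decomposition can have width below 2. The upper and lower bounds meet at 2, so that is the treewidth.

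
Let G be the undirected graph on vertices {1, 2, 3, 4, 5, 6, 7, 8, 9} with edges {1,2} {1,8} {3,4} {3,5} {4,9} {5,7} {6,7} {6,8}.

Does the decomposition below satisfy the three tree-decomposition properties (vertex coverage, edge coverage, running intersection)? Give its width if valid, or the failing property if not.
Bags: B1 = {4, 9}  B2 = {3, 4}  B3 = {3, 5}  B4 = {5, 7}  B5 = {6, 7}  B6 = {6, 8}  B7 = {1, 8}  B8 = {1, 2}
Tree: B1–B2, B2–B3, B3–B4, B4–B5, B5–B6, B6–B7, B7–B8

Yes; width 1.

Every vertex of G appears in some bag (union = {1, 2, 3, 4, 5, 6, 7, 8, 9}); every edge is covered by a bag; and for each vertex v the set of bags containing v is connected in the bag tree. The decomposition is therefore valid. The largest bag has 2 vertices, so the width is 1.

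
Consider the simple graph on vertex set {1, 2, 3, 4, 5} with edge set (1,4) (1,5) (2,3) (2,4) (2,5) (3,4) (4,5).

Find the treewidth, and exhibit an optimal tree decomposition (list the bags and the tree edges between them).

The largest bag has 3 vertices, giving width 2; this decomposition certifies tw(G) ≤ 2. Conversely, {1, 4, 5} is a clique of size 3, and the vertices of any clique must share a bag in every tree decomposition; so some bag has ≥ 3 vertices and tw(G) ≥ 2. The upper and lower bounds meet at 2, so that is the treewidth.

Treewidth 2.
Bags: B1 = {2, 4, 5}  B2 = {1, 4, 5}  B3 = {2, 3, 4}
Tree: B1–B2, B1–B3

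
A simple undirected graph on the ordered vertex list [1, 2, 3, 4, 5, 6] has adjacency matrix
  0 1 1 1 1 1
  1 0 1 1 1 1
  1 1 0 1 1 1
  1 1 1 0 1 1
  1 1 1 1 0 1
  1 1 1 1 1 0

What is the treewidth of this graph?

5

A width-5 tree decomposition is:
Bags: B1 = {1, 2, 3, 4, 5, 6}
Tree: (single bag)
A single bag containing all 6 vertices is trivially a valid decomposition of width 5. For the lower bound, the 6 vertices {1, 2, 3, 4, 5, 6} are pairwise adjacent, and any tree decomposition puts a clique entirely inside one bag — forcing width ≥ 5. The upper and lower bounds meet at 5, so that is the treewidth.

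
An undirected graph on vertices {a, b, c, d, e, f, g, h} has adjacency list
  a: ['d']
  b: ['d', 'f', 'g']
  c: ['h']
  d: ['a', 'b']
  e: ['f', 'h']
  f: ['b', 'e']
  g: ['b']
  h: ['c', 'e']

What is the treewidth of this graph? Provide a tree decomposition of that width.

Each bag holds 2 vertices, so the decomposition has width 1, which upper-bounds the treewidth. Any graph with an edge has treewidth ≥ 1, and G has the edge f–e. The upper and lower bounds meet at 1, so that is the treewidth.

Treewidth 1.
One such decomposition:
Bags: B1 = {e, f}  B2 = {e, h}  B3 = {b, f}  B4 = {b, d}  B5 = {a, d}  B6 = {c, h}  B7 = {b, g}
Tree: B1–B2, B1–B3, B3–B4, B4–B5, B2–B6, B4–B7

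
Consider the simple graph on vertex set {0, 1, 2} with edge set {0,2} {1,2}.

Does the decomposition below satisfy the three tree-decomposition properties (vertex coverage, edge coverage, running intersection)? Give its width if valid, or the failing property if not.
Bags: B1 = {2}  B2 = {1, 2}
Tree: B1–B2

A tree decomposition must satisfy three properties: every vertex lies in some bag; for every edge, both endpoints lie together in some bag; and for every vertex, the bags containing it form a connected subtree. Here vertex 0 appears in no bag, so the decomposition is invalid.

No — vertex 0 appears in no bag.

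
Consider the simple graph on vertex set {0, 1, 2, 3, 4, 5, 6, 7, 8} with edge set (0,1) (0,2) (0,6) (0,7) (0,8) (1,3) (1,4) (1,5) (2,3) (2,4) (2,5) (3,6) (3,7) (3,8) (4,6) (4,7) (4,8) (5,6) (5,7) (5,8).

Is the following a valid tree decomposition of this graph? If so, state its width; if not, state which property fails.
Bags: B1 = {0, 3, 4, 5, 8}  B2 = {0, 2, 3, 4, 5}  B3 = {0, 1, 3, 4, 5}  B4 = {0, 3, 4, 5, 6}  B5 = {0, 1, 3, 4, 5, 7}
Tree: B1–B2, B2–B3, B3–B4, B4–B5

A tree decomposition must satisfy three properties: every vertex lies in some bag; for every edge, both endpoints lie together in some bag; and for every vertex, the bags containing it form a connected subtree. Here bags containing vertex 1 are not connected in the tree, so the decomposition is invalid.

No — bags containing vertex 1 are not connected in the tree.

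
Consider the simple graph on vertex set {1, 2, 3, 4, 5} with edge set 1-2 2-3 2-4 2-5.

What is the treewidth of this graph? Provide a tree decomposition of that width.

Every bag has size at most 2, so the width is 2 − 1 = 1 and tw(G) ≤ 1. Any graph with an edge has treewidth ≥ 1, and G has the edge 2–1. Hence tw(G) = 1 exactly.

Treewidth 1.
Bags: B1 = {1, 2}  B2 = {2, 4}  B3 = {2, 5}  B4 = {2, 3}
Tree: B1–B2, B2–B3, B3–B4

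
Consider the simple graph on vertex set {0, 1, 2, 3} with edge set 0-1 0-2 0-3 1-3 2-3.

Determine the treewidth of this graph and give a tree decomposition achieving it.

Every bag has size at most 3, so the width is 3 − 1 = 2 and tw(G) ≤ 2. Conversely, {0, 1, 3} is a clique of size 3, and the vertices of any clique must share a bag in every tree decomposition; so some bag has ≥ 3 vertices and tw(G) ≥ 2. Therefore the treewidth is 2.

Treewidth 2.
Bags: B1 = {0, 2, 3}  B2 = {0, 1, 3}
Tree: B1–B2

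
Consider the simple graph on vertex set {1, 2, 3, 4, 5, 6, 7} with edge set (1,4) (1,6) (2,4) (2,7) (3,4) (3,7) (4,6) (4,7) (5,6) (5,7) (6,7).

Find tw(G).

2

A width-2 tree decomposition is:
Bags: B1 = {3, 4, 7}  B2 = {2, 4, 7}  B3 = {4, 6, 7}  B4 = {5, 6, 7}  B5 = {1, 4, 6}
Tree: B1–B2, B1–B3, B3–B4, B3–B5
Each bag holds 3 vertices, so the decomposition has width 2, which upper-bounds the treewidth. For the lower bound, the 3 vertices {1, 4, 6} are pairwise adjacent, and any tree decomposition puts a clique entirely inside one bag — forcing width ≥ 2. Therefore the treewidth is 2.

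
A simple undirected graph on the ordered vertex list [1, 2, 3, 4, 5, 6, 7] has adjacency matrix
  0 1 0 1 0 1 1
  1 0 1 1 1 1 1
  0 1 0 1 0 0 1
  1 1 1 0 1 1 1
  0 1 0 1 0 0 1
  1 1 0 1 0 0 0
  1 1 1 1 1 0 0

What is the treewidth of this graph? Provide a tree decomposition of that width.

The largest bag has 4 vertices, giving width 3; this decomposition certifies tw(G) ≤ 3. On the other hand G contains the 4-clique {1, 2, 4, 6}. A clique must lie in a single bag of any decomposition, so no decomposition can have width below 3. Combining the bounds, tw(G) = 3.

Treewidth 3.
One such decomposition:
Bags: B1 = {2, 4, 5, 7}  B2 = {1, 2, 4, 7}  B3 = {1, 2, 4, 6}  B4 = {2, 3, 4, 7}
Tree: B1–B2, B2–B3, B1–B4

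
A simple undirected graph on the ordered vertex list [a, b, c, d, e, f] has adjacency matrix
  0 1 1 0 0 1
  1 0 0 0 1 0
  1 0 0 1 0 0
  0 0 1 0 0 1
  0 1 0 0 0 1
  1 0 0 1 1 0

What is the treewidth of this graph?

2

A width-2 tree decomposition is:
Bags: B1 = {c, d, f}  B2 = {a, c, f}  B3 = {a, e, f}  B4 = {a, b, e}
Tree: B1–B2, B2–B3, B3–B4
The largest bag has 3 vertices, giving width 2; this decomposition certifies tw(G) ≤ 2. The edges d–c–a–f–d form a cycle, so G is not a tree and its treewidth is at least 2. Combining the bounds, tw(G) = 2.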